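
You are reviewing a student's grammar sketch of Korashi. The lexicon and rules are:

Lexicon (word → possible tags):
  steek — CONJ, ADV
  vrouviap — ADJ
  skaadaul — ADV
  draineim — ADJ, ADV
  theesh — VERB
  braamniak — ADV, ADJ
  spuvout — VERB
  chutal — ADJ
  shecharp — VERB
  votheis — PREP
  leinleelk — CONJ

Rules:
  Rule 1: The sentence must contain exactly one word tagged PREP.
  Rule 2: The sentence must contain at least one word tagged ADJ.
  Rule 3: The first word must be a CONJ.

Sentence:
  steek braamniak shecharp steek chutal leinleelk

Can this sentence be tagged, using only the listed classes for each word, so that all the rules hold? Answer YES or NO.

Candidates per position — 1:steek {CONJ,ADV}; 2:braamniak {ADV,ADJ}; 3:shecharp {VERB}; 4:steek {CONJ,ADV}; 5:chutal {ADJ}; 6:leinleelk {CONJ}.
Rule 1 cannot be satisfied by any choice of tags from the lexicon.
So there is no consistent tagging.

NO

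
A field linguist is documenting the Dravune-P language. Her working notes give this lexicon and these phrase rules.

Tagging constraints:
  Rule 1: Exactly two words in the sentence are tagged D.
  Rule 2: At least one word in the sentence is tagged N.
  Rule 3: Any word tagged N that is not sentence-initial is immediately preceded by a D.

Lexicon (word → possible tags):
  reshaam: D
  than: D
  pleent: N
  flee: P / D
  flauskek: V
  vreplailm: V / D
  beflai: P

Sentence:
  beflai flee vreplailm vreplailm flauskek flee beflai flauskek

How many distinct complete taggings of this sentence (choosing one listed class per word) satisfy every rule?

Candidates per position — 1:beflai {P}; 2:flee {P,D}; 3:vreplailm {V,D}; 4:vreplailm {V,D}; 5:flauskek {V}; 6:flee {P,D}; 7:beflai {P}; 8:flauskek {V}.
There are 16 candidate sequences in total.
Rule 2 cannot be satisfied by any choice of tags from the lexicon.
So there is no consistent tagging.
Count = 0.

0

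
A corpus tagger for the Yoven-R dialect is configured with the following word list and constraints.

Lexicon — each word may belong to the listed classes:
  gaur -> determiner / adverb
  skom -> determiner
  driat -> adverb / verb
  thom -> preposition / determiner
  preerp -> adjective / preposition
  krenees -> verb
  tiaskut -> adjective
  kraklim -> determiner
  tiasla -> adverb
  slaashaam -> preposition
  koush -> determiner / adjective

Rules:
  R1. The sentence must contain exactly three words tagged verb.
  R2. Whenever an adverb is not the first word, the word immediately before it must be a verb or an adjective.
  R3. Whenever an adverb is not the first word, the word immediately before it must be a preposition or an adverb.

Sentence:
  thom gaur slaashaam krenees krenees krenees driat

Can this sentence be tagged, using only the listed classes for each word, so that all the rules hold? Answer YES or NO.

Candidates per position — 1:thom {preposition,determiner}; 2:gaur {determiner,adverb}; 3:slaashaam {preposition}; 4:krenees {verb}; 5:krenees {verb}; 6:krenees {verb}; 7:driat {adverb,verb}.
Every candidate sequence violates at least one rule; no consistent tagging exists.

NO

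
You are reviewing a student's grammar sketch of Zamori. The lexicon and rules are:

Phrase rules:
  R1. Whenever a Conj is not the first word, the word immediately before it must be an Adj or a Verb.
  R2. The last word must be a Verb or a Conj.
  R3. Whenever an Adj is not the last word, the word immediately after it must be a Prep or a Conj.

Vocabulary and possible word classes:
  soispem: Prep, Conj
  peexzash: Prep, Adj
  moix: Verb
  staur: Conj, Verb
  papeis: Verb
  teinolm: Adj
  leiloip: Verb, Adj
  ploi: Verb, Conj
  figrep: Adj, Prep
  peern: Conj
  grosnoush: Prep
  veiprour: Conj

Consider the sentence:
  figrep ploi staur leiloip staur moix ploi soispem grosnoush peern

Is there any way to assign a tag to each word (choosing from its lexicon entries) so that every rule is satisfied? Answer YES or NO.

NO

Candidates per position — 1:figrep {Adj,Prep}; 2:ploi {Verb,Conj}; 3:staur {Conj,Verb}; 4:leiloip {Verb,Adj}; 5:staur {Conj,Verb}; 6:moix {Verb}; 7:ploi {Verb,Conj}; 8:soispem {Prep,Conj}; 9:grosnoush {Prep}; 10:peern {Conj}.
Rule 1 cannot be satisfied by any choice of tags from the lexicon.
So there is no consistent tagging.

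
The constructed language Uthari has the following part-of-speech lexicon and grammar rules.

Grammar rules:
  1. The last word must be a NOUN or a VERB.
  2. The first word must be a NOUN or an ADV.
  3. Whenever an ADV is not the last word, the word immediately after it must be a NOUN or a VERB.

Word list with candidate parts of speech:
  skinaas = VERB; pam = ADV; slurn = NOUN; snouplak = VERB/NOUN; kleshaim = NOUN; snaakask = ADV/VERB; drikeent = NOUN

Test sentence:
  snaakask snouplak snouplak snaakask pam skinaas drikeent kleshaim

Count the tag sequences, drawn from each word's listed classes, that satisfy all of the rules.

4

Candidates per position — 1:snaakask {ADV,VERB}; 2:snouplak {VERB,NOUN}; 3:snouplak {VERB,NOUN}; 4:snaakask {ADV,VERB}; 5:pam {ADV}; 6:skinaas {VERB}; 7:drikeent {NOUN}; 8:kleshaim {NOUN}.
There are 16 candidate sequences in total.
The sequences that satisfy every rule: ADV VERB VERB VERB ADV VERB NOUN NOUN; ADV VERB NOUN VERB ADV VERB NOUN NOUN; ADV NOUN VERB VERB ADV VERB NOUN NOUN; ADV NOUN NOUN VERB ADV VERB NOUN NOUN.
Count = 4.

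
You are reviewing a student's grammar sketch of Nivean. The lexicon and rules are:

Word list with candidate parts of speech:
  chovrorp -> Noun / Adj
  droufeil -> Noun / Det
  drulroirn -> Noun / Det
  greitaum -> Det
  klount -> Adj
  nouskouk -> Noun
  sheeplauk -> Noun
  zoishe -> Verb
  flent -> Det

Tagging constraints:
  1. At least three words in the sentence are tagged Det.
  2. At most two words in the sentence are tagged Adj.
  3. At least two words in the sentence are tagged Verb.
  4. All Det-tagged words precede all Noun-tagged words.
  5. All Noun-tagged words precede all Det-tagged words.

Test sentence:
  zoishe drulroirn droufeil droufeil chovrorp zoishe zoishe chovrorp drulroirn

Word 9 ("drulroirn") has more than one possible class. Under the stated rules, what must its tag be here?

Candidates per position — 1:zoishe {Verb}; 2:drulroirn {Noun,Det}; 3:droufeil {Noun,Det}; 4:droufeil {Noun,Det}; 5:chovrorp {Noun,Adj}; 6:zoishe {Verb}; 7:zoishe {Verb}; 8:chovrorp {Noun,Adj}; 9:drulroirn {Noun,Det}.
Position 9: the remaining choice is settled jointly with positions 2, 3, 4, 5, 8 — only Det at position 9 is part of a tagging that satisfies every rule.
The only consistent sequence is: Verb Det Det Det Adj Verb Verb Adj Det.
Checking: rule 1 satisfied; rule 2 satisfied; rule 3 satisfied; rule 4 satisfied; rule 5 satisfied.

Det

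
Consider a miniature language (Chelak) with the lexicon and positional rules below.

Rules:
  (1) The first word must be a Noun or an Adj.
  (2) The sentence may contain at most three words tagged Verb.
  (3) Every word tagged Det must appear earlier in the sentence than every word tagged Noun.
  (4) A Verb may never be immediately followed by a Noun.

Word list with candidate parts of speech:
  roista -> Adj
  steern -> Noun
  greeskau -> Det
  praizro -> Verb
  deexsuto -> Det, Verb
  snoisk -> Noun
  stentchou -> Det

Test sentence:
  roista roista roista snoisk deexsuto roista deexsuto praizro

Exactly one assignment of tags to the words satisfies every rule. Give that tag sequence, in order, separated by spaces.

Candidates per position — 1:roista {Adj}; 2:roista {Adj}; 3:roista {Adj}; 4:snoisk {Noun}; 5:deexsuto {Det,Verb}; 6:roista {Adj}; 7:deexsuto {Det,Verb}; 8:praizro {Verb}.
Position 5: tagging it Det would leave rule 3 unsatisfiable, so it must be Verb.
Position 7: tagging it Det would leave rule 3 unsatisfiable, so it must be Verb.
So the tagging must be: Adj Adj Adj Noun Verb Adj Verb Verb.
Rule-by-rule: rule 1 ok; rule 2 ok; rule 3 ok; rule 4 ok.

Adj Adj Adj Noun Verb Adj Verb Verb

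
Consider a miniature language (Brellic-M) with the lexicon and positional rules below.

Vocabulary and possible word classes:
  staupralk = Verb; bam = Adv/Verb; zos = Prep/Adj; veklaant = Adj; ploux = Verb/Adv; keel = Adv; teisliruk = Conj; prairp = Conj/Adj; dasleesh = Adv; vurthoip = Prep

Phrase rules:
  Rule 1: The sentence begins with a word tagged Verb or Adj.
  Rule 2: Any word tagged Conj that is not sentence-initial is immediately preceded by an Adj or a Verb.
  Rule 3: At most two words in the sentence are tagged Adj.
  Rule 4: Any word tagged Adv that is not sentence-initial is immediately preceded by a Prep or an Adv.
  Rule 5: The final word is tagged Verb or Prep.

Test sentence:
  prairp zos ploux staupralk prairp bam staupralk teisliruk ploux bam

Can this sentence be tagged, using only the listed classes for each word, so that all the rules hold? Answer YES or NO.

Candidates per position — 1:prairp {Conj,Adj}; 2:zos {Prep,Adj}; 3:ploux {Verb,Adv}; 4:staupralk {Verb}; 5:prairp {Conj,Adj}; 6:bam {Adv,Verb}; 7:staupralk {Verb}; 8:teisliruk {Conj}; 9:ploux {Verb,Adv}; 10:bam {Adv,Verb}.
One satisfying assignment: Adj Prep Verb Verb Conj Verb Verb Conj Verb Verb.
Check: rule 1 satisfied; rule 2 satisfied; rule 3 satisfied; rule 4 satisfied; rule 5 satisfied.

YES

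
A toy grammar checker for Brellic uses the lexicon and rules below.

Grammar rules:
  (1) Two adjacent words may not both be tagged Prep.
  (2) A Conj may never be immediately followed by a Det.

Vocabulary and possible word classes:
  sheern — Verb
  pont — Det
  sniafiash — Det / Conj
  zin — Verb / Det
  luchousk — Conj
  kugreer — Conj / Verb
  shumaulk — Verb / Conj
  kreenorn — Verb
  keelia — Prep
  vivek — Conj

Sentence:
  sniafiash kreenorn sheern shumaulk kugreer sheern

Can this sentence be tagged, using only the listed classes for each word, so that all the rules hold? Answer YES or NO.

Candidates per position — 1:sniafiash {Det,Conj}; 2:kreenorn {Verb}; 3:sheern {Verb}; 4:shumaulk {Verb,Conj}; 5:kugreer {Conj,Verb}; 6:sheern {Verb}.
One satisfying assignment: Det Verb Verb Conj Conj Verb.
Rule-by-rule: rule 1 ✓; rule 2 ✓.

YES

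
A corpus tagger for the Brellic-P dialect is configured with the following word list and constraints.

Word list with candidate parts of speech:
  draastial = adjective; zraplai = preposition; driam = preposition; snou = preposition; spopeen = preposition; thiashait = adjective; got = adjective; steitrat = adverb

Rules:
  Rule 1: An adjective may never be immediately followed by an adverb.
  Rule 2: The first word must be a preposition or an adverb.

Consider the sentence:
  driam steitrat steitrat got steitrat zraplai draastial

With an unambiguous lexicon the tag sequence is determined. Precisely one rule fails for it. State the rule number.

1

Fixed tagging: preposition adverb adverb adjective adverb preposition adjective.
Checking each rule: R1 fail, R2 pass.
Only rule 1 fails.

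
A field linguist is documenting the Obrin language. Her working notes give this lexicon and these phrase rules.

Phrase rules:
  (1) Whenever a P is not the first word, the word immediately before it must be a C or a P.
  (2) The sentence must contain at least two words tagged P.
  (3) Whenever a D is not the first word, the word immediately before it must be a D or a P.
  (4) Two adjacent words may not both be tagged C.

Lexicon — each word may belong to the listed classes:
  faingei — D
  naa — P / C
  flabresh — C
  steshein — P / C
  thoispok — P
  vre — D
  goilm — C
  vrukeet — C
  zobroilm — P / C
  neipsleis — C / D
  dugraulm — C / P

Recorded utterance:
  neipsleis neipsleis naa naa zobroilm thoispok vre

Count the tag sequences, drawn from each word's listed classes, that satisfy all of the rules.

5

Candidates per position — 1:neipsleis {C,D}; 2:neipsleis {C,D}; 3:naa {P,C}; 4:naa {P,C}; 5:zobroilm {P,C}; 6:thoispok {P}; 7:vre {D}.
There are 32 candidate sequences in total.
The sequences that satisfy every rule: D C P P P P D; D C P P C P D; D C P C P P D; D D C P P P D; D D C P C P D.
Count = 5.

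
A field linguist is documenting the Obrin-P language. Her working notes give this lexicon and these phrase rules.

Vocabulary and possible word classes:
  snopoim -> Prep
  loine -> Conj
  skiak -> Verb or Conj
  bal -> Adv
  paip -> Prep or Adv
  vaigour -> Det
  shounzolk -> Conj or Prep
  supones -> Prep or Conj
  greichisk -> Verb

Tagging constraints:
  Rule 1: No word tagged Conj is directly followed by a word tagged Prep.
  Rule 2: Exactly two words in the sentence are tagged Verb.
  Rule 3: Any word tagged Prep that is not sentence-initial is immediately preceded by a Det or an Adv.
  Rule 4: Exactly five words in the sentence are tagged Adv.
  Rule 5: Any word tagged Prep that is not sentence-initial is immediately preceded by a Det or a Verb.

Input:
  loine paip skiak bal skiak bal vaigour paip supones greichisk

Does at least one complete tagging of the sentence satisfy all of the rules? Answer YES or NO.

NO

Candidates per position — 1:loine {Conj}; 2:paip {Prep,Adv}; 3:skiak {Verb,Conj}; 4:bal {Adv}; 5:skiak {Verb,Conj}; 6:bal {Adv}; 7:vaigour {Det}; 8:paip {Prep,Adv}; 9:supones {Prep,Conj}; 10:greichisk {Verb}.
Rule 4 cannot be satisfied by any choice of tags from the lexicon.
So there is no consistent tagging.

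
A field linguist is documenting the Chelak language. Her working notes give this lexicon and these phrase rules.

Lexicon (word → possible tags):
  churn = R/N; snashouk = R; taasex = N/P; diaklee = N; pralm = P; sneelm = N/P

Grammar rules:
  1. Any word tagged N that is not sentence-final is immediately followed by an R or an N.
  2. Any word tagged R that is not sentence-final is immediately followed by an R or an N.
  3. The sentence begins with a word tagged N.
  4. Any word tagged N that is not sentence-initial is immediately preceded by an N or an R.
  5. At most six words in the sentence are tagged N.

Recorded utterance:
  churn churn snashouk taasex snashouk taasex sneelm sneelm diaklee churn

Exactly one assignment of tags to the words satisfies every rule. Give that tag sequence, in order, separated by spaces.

Candidates per position — 1:churn {R,N}; 2:churn {R,N}; 3:snashouk {R}; 4:taasex {N,P}; 5:snashouk {R}; 6:taasex {N,P}; 7:sneelm {N,P}; 8:sneelm {N,P}; 9:diaklee {N}; 10:churn {R,N}.
Position 1: R is ruled out by rule 3; that leaves N.
Position 4: P is ruled out by rule 2; that leaves N.
Position 6: P is ruled out by rule 2; that leaves N.
Position 7: P is ruled out by rule 1; that leaves N.
Position 8: P is ruled out by rule 1; that leaves N.
Position 10: N is ruled out by rule 5; that leaves R.
Position 2: N is ruled out by rule 5; that leaves R.
The only consistent sequence is: N R R N R N N N N R.
Rule-by-rule: rule 1 ✓; rule 2 ✓; rule 3 ✓; rule 4 ✓; rule 5 ✓.

N R R N R N N N N R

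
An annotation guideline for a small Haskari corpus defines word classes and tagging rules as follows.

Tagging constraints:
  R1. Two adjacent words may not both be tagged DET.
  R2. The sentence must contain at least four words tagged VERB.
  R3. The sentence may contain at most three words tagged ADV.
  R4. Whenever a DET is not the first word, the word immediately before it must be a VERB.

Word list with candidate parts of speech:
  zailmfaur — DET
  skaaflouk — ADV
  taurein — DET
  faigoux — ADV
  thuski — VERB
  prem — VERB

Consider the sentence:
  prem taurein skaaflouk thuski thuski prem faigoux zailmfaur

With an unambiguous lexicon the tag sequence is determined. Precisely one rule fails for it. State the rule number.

Fixed tagging: VERB DET ADV VERB VERB VERB ADV DET.
Rule check: R1 holds, R2 holds, R3 holds, R4 violated.
Only rule 4 fails.

4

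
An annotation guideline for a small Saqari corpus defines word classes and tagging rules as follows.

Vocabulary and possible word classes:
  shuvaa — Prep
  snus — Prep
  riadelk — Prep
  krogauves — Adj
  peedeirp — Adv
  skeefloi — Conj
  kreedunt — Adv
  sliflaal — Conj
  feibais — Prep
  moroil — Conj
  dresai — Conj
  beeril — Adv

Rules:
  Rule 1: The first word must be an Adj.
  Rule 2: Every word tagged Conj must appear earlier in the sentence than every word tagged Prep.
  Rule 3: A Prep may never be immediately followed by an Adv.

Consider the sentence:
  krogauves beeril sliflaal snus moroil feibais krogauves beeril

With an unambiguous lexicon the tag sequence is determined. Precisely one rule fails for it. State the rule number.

Fixed tagging: Adj Adv Conj Prep Conj Prep Adj Adv.
Checking each rule: R1 ✓, R2 ✗, R3 ✓.
Only rule 2 fails.

2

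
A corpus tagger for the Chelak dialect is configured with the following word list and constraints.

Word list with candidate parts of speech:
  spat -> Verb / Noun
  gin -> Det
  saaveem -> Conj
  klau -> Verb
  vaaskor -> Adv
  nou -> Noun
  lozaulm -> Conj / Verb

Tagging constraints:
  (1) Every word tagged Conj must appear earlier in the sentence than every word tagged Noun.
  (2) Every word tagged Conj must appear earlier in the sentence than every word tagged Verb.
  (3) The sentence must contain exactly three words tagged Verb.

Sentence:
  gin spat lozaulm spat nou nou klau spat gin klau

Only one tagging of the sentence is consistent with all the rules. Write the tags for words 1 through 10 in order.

Candidates per position — 1:gin {Det}; 2:spat {Verb,Noun}; 3:lozaulm {Conj,Verb}; 4:spat {Verb,Noun}; 5:nou {Noun}; 6:nou {Noun}; 7:klau {Verb}; 8:spat {Verb,Noun}; 9:gin {Det}; 10:klau {Verb}.
The remaining ambiguous positions (2, 3, 4, 8) are resolved jointly — only one combination satisfies every rule.
The unique satisfying tagging is: Det Noun Verb Noun Noun Noun Verb Noun Det Verb.
Check: rule 1 holds; rule 2 holds; rule 3 holds.

Det Noun Verb Noun Noun Noun Verb Noun Det Verb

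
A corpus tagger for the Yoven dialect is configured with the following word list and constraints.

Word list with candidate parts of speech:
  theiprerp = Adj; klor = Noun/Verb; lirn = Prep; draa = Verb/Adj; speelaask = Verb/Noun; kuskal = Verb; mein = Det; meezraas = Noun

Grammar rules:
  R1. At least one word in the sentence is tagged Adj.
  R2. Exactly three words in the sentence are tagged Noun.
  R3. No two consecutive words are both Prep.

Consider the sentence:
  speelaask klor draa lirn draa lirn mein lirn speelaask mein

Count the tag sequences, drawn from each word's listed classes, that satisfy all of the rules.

3

Candidates per position — 1:speelaask {Verb,Noun}; 2:klor {Noun,Verb}; 3:draa {Verb,Adj}; 4:lirn {Prep}; 5:draa {Verb,Adj}; 6:lirn {Prep}; 7:mein {Det}; 8:lirn {Prep}; 9:speelaask {Verb,Noun}; 10:mein {Det}.
There are 32 candidate sequences in total.
The sequences that satisfy every rule: Noun Noun Verb Prep Adj Prep Det Prep Noun Det; Noun Noun Adj Prep Verb Prep Det Prep Noun Det; Noun Noun Adj Prep Adj Prep Det Prep Noun Det.
Count = 3.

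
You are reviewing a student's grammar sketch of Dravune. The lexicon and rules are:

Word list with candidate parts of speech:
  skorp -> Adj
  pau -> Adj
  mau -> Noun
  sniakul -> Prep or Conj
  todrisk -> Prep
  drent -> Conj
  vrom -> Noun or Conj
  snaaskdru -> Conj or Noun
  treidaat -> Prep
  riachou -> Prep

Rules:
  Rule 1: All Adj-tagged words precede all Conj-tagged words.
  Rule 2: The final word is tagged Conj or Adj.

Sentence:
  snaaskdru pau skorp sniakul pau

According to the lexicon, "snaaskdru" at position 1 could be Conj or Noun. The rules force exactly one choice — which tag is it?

Noun

Candidates per position — 1:snaaskdru {Conj,Noun}; 2:pau {Adj}; 3:skorp {Adj}; 4:sniakul {Prep,Conj}; 5:pau {Adj}.
If word 1 were Conj, no tagging could satisfy rule 1; so word 1 is Noun.
If word 4 were Conj, no tagging could satisfy rule 1; so word 4 is Prep.
The only consistent sequence is: Noun Adj Adj Prep Adj.
Rule-by-rule: rule 1 holds; rule 2 holds.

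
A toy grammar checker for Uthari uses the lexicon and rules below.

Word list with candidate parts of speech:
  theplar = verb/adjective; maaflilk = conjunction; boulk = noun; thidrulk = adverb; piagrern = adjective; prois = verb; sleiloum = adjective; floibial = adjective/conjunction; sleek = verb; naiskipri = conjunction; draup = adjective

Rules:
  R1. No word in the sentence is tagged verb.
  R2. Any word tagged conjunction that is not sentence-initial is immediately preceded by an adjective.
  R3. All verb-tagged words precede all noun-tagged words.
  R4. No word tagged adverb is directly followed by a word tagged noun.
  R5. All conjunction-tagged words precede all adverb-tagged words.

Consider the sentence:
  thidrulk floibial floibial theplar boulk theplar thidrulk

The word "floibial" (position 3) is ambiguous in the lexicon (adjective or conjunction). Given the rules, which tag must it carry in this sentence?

adjective

Candidates per position — 1:thidrulk {adverb}; 2:floibial {adjective,conjunction}; 3:floibial {adjective,conjunction}; 4:theplar {verb,adjective}; 5:boulk {noun}; 6:theplar {verb,adjective}; 7:thidrulk {adverb}.
Position 2: conjunction is ruled out by rule 2; that leaves adjective.
Position 3: conjunction is ruled out by rule 5; that leaves adjective.
Position 4: verb is ruled out by rule 1; that leaves adjective.
Position 6: verb is ruled out by rule 1; that leaves adjective.
The unique satisfying tagging is: adverb adjective adjective adjective noun adjective adverb.
Verifying each rule — rule 1 satisfied; rule 2 satisfied; rule 3 satisfied; rule 4 satisfied; rule 5 satisfied.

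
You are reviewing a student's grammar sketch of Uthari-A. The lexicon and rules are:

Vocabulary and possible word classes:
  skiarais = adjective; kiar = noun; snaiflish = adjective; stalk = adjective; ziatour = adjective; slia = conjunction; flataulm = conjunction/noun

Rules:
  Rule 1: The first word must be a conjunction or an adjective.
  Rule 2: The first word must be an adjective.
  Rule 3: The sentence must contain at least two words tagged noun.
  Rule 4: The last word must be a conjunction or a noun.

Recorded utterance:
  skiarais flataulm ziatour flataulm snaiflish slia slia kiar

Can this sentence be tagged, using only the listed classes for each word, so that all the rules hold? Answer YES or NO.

YES

Candidates per position — 1:skiarais {adjective}; 2:flataulm {conjunction,noun}; 3:ziatour {adjective}; 4:flataulm {conjunction,noun}; 5:snaiflish {adjective}; 6:slia {conjunction}; 7:slia {conjunction}; 8:kiar {noun}.
One satisfying assignment: adjective noun adjective noun adjective conjunction conjunction noun.
Rule-by-rule: rule 1 satisfied; rule 2 satisfied; rule 3 satisfied; rule 4 satisfied.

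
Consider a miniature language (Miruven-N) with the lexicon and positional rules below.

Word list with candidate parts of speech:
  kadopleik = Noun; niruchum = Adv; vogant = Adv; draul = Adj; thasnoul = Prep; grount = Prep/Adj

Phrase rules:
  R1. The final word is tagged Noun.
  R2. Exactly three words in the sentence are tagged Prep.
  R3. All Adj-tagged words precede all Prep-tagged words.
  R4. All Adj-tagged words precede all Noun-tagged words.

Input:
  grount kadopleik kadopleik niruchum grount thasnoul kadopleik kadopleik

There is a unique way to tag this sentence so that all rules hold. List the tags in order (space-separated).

Candidates per position — 1:grount {Prep,Adj}; 2:kadopleik {Noun}; 3:kadopleik {Noun}; 4:niruchum {Adv}; 5:grount {Prep,Adj}; 6:thasnoul {Prep}; 7:kadopleik {Noun}; 8:kadopleik {Noun}.
At position 1, choosing Adj makes rule 2 impossible to satisfy; hence Prep.
At position 5, choosing Adj makes rule 2 impossible to satisfy; hence Prep.
The only consistent sequence is: Prep Noun Noun Adv Prep Prep Noun Noun.
Verifying each rule — rule 1 ok; rule 2 ok; rule 3 ok; rule 4 ok.

Prep Noun Noun Adv Prep Prep Noun Noun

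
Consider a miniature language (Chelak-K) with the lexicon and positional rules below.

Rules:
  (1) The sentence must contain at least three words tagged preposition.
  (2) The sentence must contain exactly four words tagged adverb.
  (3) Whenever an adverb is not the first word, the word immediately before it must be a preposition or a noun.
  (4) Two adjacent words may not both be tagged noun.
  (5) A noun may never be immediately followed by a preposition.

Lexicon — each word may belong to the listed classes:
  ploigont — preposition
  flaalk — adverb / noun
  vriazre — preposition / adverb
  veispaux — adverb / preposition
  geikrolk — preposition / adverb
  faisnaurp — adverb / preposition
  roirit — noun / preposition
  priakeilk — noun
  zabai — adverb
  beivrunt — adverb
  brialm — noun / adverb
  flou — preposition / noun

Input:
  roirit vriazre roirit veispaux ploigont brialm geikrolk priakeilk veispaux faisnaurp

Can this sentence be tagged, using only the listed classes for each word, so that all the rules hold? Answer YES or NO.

YES

Candidates per position — 1:roirit {noun,preposition}; 2:vriazre {preposition,adverb}; 3:roirit {noun,preposition}; 4:veispaux {adverb,preposition}; 5:ploigont {preposition}; 6:brialm {noun,adverb}; 7:geikrolk {preposition,adverb}; 8:priakeilk {noun}; 9:veispaux {adverb,preposition}; 10:faisnaurp {adverb,preposition}.
One satisfying assignment: noun adverb preposition adverb preposition adverb preposition noun adverb preposition.
Checking: rule 1 holds; rule 2 holds; rule 3 holds; rule 4 holds; rule 5 holds.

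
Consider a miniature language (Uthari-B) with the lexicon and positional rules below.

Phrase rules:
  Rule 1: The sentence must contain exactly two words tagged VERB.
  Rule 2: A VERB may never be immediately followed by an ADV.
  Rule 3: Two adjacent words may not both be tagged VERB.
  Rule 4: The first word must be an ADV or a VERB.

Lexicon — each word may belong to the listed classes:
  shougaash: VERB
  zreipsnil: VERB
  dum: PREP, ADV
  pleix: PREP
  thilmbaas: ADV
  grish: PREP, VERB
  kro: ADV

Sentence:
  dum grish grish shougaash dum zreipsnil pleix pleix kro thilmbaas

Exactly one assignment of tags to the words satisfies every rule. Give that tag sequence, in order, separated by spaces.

Candidates per position — 1:dum {PREP,ADV}; 2:grish {PREP,VERB}; 3:grish {PREP,VERB}; 4:shougaash {VERB}; 5:dum {PREP,ADV}; 6:zreipsnil {VERB}; 7:pleix {PREP}; 8:pleix {PREP}; 9:kro {ADV}; 10:thilmbaas {ADV}.
Position 1: PREP is ruled out by rule 4; that leaves ADV.
Position 2: VERB is ruled out by rule 1; that leaves PREP.
Position 3: VERB is ruled out by rule 1; that leaves PREP.
Position 5: ADV is ruled out by rule 2; that leaves PREP.
The unique satisfying tagging is: ADV PREP PREP VERB PREP VERB PREP PREP ADV ADV.
Checking: rule 1 holds; rule 2 holds; rule 3 holds; rule 4 holds.

ADV PREP PREP VERB PREP VERB PREP PREP ADV ADV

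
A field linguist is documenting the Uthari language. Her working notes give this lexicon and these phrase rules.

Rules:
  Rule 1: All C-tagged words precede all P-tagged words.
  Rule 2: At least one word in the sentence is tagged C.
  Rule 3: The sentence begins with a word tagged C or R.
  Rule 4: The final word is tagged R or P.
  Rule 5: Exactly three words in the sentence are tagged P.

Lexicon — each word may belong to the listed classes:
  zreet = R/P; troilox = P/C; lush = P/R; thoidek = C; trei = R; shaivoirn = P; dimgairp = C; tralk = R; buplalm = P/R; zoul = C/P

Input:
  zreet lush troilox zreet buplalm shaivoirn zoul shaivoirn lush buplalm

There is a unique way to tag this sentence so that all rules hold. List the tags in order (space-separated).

R R C R R P P P R R

Candidates per position — 1:zreet {R,P}; 2:lush {P,R}; 3:troilox {P,C}; 4:zreet {R,P}; 5:buplalm {P,R}; 6:shaivoirn {P}; 7:zoul {C,P}; 8:shaivoirn {P}; 9:lush {P,R}; 10:buplalm {P,R}.
Position 1: tagging it P would leave rule 3 unsatisfiable, so it must be R.
Position 7: tagging it C would leave rule 1 unsatisfiable, so it must be P.
Position 9: tagging it P would leave rule 5 unsatisfiable, so it must be R.
Position 10: tagging it P would leave rule 5 unsatisfiable, so it must be R.
Position 2: tagging it P would leave rule 5 unsatisfiable, so it must be R.
Position 3: tagging it P would leave rule 2 unsatisfiable, so it must be C.
Position 4: tagging it P would leave rule 5 unsatisfiable, so it must be R.
Position 5: tagging it P would leave rule 5 unsatisfiable, so it must be R.
The only consistent sequence is: R R C R R P P P R R.
Rule-by-rule: rule 1 ✓; rule 2 ✓; rule 3 ✓; rule 4 ✓; rule 5 ✓.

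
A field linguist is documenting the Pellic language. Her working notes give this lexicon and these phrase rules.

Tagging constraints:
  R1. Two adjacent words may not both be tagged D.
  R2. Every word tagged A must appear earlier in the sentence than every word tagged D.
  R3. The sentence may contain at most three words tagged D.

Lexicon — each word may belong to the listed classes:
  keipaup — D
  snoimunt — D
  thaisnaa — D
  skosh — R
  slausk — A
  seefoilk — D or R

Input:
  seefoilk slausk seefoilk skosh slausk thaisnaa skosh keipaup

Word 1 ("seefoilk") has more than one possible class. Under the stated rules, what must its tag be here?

Candidates per position — 1:seefoilk {D,R}; 2:slausk {A}; 3:seefoilk {D,R}; 4:skosh {R}; 5:slausk {A}; 6:thaisnaa {D}; 7:skosh {R}; 8:keipaup {D}.
Word 1 cannot be D — rule 2 would then fail for every completion. It is R.
Word 3 cannot be D — rule 2 would then fail for every completion. It is R.
The only consistent sequence is: R A R R A D R D.
Checking: rule 1 holds; rule 2 holds; rule 3 holds.

R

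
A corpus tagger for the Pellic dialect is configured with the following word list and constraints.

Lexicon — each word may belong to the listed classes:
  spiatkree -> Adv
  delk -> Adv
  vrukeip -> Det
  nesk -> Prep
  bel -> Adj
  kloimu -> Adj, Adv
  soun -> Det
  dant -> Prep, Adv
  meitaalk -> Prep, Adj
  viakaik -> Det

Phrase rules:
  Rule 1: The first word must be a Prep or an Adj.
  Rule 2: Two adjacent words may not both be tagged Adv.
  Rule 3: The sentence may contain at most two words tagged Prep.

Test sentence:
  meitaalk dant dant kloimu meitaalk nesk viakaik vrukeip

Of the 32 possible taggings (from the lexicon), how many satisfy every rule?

Candidates per position — 1:meitaalk {Prep,Adj}; 2:dant {Prep,Adv}; 3:dant {Prep,Adv}; 4:kloimu {Adj,Adv}; 5:meitaalk {Prep,Adj}; 6:nesk {Prep}; 7:viakaik {Det}; 8:vrukeip {Det}.
There are 32 candidate sequences in total.
The sequences that satisfy every rule: Adj Prep Adv Adj Adj Prep Det Det; Adj Adv Prep Adj Adj Prep Det Det; Adj Adv Prep Adv Adj Prep Det Det.
Count = 3.

3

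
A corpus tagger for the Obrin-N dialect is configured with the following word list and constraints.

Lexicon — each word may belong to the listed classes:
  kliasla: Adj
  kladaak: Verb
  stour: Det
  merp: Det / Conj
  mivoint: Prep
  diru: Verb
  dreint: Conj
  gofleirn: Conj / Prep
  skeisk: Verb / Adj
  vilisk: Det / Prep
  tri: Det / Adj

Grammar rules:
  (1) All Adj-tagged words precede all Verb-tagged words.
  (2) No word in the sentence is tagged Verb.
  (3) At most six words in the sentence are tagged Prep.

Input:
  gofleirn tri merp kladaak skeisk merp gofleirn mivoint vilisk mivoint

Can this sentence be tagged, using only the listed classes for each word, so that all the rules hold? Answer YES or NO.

NO

Candidates per position — 1:gofleirn {Conj,Prep}; 2:tri {Det,Adj}; 3:merp {Det,Conj}; 4:kladaak {Verb}; 5:skeisk {Verb,Adj}; 6:merp {Det,Conj}; 7:gofleirn {Conj,Prep}; 8:mivoint {Prep}; 9:vilisk {Det,Prep}; 10:mivoint {Prep}.
Rule 2 cannot be satisfied by any choice of tags from the lexicon.
So there is no consistent tagging.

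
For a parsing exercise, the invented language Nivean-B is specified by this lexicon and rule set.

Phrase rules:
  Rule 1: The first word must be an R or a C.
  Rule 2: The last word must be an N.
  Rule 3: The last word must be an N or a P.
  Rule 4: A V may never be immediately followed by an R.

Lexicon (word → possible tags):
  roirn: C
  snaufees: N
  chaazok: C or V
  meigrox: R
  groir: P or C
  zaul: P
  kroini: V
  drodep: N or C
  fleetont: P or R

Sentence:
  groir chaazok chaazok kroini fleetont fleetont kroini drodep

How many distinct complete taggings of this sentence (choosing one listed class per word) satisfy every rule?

Candidates per position — 1:groir {P,C}; 2:chaazok {C,V}; 3:chaazok {C,V}; 4:kroini {V}; 5:fleetont {P,R}; 6:fleetont {P,R}; 7:kroini {V}; 8:drodep {N,C}.
There are 64 candidate sequences in total.
Checking each against the rules leaves 8 sequences.
Count = 8.

8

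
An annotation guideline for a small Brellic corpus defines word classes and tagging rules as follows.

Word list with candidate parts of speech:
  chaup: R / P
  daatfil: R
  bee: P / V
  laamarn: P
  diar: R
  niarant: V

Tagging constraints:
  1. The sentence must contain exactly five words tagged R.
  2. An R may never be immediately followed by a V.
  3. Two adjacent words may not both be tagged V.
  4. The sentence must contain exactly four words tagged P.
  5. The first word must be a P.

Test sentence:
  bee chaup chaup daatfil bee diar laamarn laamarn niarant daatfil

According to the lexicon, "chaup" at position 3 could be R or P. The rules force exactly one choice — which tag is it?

Candidates per position — 1:bee {P,V}; 2:chaup {R,P}; 3:chaup {R,P}; 4:daatfil {R}; 5:bee {P,V}; 6:diar {R}; 7:laamarn {P}; 8:laamarn {P}; 9:niarant {V}; 10:daatfil {R}.
If word 1 were V, no tagging could satisfy rule 5; so word 1 is P.
If word 2 were P, no tagging could satisfy rule 1; so word 2 is R.
If word 3 were P, no tagging could satisfy rule 1; so word 3 is R.
If word 5 were V, no tagging could satisfy rule 2; so word 5 is P.
That leaves exactly one tagging: P R R R P R P P V R.
Checking: rule 1 ok; rule 2 ok; rule 3 ok; rule 4 ok; rule 5 ok.

R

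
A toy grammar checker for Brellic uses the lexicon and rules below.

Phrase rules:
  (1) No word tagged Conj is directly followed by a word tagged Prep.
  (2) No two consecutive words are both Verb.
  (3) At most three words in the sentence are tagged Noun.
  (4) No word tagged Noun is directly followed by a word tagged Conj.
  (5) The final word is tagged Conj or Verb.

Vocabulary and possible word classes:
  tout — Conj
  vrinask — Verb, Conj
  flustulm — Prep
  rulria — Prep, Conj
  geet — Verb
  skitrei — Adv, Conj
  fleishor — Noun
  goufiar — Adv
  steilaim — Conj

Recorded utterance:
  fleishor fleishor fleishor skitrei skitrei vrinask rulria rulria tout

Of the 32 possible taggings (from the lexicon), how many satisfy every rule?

Candidates per position — 1:fleishor {Noun}; 2:fleishor {Noun}; 3:fleishor {Noun}; 4:skitrei {Adv,Conj}; 5:skitrei {Adv,Conj}; 6:vrinask {Verb,Conj}; 7:rulria {Prep,Conj}; 8:rulria {Prep,Conj}; 9:tout {Conj}.
There are 32 candidate sequences in total.
Checking each against the rules leaves 8 sequences.
Count = 8.

8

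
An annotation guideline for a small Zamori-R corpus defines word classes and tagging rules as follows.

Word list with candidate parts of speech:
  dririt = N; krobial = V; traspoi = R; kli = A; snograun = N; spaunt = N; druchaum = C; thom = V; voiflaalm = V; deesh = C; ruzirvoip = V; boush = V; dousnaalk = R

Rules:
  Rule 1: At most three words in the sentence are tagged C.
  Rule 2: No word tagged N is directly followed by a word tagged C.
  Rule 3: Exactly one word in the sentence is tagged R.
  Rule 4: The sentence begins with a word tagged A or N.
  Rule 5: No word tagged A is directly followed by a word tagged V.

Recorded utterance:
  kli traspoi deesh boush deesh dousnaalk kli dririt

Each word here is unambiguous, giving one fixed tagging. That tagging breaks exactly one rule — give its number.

3

Fixed tagging: A R C V C R A N.
Applying the rules: R1 ok, R2 ok, R3 fails, R4 ok, R5 ok.
Only rule 3 fails.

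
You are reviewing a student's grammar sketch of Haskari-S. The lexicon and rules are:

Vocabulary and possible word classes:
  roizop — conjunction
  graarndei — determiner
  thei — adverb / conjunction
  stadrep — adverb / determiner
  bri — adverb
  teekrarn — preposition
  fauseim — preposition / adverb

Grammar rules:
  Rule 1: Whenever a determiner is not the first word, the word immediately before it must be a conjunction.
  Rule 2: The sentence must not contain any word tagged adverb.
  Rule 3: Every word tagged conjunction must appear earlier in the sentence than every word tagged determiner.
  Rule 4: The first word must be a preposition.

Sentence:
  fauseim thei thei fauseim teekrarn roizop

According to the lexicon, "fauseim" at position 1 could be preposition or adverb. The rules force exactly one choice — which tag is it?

Candidates per position — 1:fauseim {preposition,adverb}; 2:thei {adverb,conjunction}; 3:thei {adverb,conjunction}; 4:fauseim {preposition,adverb}; 5:teekrarn {preposition}; 6:roizop {conjunction}.
Position 1: tagging it adverb would leave rule 2 unsatisfiable, so it must be preposition.
Position 2: tagging it adverb would leave rule 2 unsatisfiable, so it must be conjunction.
Position 3: tagging it adverb would leave rule 2 unsatisfiable, so it must be conjunction.
Position 4: tagging it adverb would leave rule 2 unsatisfiable, so it must be preposition.
So the tagging must be: preposition conjunction conjunction preposition preposition conjunction.
Checking: rule 1 ok; rule 2 ok; rule 3 ok; rule 4 ok.

preposition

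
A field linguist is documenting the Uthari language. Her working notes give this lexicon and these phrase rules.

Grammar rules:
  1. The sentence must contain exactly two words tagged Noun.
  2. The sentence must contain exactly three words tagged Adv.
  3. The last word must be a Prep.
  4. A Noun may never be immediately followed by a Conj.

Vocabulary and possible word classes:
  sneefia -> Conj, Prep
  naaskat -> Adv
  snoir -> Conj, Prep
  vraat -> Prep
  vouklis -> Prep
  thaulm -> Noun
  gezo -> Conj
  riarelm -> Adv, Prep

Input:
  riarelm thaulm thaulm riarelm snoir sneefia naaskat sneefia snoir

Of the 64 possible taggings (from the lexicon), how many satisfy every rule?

Candidates per position — 1:riarelm {Adv,Prep}; 2:thaulm {Noun}; 3:thaulm {Noun}; 4:riarelm {Adv,Prep}; 5:snoir {Conj,Prep}; 6:sneefia {Conj,Prep}; 7:naaskat {Adv}; 8:sneefia {Conj,Prep}; 9:snoir {Conj,Prep}.
There are 64 candidate sequences in total.
Checking each against the rules leaves 8 sequences.
Count = 8.

8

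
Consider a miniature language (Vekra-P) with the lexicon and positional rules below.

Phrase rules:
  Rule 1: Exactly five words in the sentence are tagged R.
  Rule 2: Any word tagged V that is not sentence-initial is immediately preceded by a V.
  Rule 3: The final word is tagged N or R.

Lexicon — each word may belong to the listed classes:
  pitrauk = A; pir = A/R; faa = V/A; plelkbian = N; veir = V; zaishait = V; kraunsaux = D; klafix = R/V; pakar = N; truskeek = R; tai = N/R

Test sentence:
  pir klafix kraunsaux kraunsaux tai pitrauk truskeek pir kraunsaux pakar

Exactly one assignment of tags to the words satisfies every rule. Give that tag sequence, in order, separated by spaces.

Candidates per position — 1:pir {A,R}; 2:klafix {R,V}; 3:kraunsaux {D}; 4:kraunsaux {D}; 5:tai {N,R}; 6:pitrauk {A}; 7:truskeek {R}; 8:pir {A,R}; 9:kraunsaux {D}; 10:pakar {N}.
If word 1 were A, no tagging could satisfy rule 1; so word 1 is R.
If word 2 were V, no tagging could satisfy rule 1; so word 2 is R.
If word 5 were N, no tagging could satisfy rule 1; so word 5 is R.
If word 8 were A, no tagging could satisfy rule 1; so word 8 is R.
That leaves exactly one tagging: R R D D R A R R D N.
Rule-by-rule: rule 1 holds; rule 2 holds; rule 3 holds.

R R D D R A R R D N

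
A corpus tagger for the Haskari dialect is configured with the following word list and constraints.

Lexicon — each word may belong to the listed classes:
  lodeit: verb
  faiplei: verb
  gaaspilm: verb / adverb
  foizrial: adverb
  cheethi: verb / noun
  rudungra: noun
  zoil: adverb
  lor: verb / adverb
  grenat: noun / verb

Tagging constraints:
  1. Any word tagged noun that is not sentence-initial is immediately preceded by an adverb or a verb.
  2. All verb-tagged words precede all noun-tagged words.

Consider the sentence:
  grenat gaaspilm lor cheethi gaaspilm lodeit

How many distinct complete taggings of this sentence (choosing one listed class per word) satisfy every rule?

8

Candidates per position — 1:grenat {noun,verb}; 2:gaaspilm {verb,adverb}; 3:lor {verb,adverb}; 4:cheethi {verb,noun}; 5:gaaspilm {verb,adverb}; 6:lodeit {verb}.
There are 32 candidate sequences in total.
Checking each against the rules leaves 8 sequences.
Count = 8.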